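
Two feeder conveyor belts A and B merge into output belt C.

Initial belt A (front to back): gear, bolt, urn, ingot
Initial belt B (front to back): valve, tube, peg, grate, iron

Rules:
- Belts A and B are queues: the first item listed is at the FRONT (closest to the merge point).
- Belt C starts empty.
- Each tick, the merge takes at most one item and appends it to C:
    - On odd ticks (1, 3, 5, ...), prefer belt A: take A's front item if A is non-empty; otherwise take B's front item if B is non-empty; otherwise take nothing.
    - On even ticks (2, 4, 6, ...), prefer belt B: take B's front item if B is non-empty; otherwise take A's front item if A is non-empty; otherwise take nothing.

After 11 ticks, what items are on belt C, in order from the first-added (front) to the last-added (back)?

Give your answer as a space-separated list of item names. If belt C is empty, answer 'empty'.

Tick 1: prefer A, take gear from A; A=[bolt,urn,ingot] B=[valve,tube,peg,grate,iron] C=[gear]
Tick 2: prefer B, take valve from B; A=[bolt,urn,ingot] B=[tube,peg,grate,iron] C=[gear,valve]
Tick 3: prefer A, take bolt from A; A=[urn,ingot] B=[tube,peg,grate,iron] C=[gear,valve,bolt]
Tick 4: prefer B, take tube from B; A=[urn,ingot] B=[peg,grate,iron] C=[gear,valve,bolt,tube]
Tick 5: prefer A, take urn from A; A=[ingot] B=[peg,grate,iron] C=[gear,valve,bolt,tube,urn]
Tick 6: prefer B, take peg from B; A=[ingot] B=[grate,iron] C=[gear,valve,bolt,tube,urn,peg]
Tick 7: prefer A, take ingot from A; A=[-] B=[grate,iron] C=[gear,valve,bolt,tube,urn,peg,ingot]
Tick 8: prefer B, take grate from B; A=[-] B=[iron] C=[gear,valve,bolt,tube,urn,peg,ingot,grate]
Tick 9: prefer A, take iron from B; A=[-] B=[-] C=[gear,valve,bolt,tube,urn,peg,ingot,grate,iron]
Tick 10: prefer B, both empty, nothing taken; A=[-] B=[-] C=[gear,valve,bolt,tube,urn,peg,ingot,grate,iron]
Tick 11: prefer A, both empty, nothing taken; A=[-] B=[-] C=[gear,valve,bolt,tube,urn,peg,ingot,grate,iron]

Answer: gear valve bolt tube urn peg ingot grate iron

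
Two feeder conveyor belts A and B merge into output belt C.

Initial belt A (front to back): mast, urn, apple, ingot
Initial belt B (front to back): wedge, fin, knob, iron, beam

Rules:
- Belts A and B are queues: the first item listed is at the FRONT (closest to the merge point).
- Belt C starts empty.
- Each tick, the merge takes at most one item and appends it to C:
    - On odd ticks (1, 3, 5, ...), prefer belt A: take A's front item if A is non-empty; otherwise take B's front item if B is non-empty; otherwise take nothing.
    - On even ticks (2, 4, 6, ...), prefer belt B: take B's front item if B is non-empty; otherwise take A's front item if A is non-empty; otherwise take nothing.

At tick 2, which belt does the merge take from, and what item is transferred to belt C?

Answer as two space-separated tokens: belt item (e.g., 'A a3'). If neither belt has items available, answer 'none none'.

Tick 1: prefer A, take mast from A; A=[urn,apple,ingot] B=[wedge,fin,knob,iron,beam] C=[mast]
Tick 2: prefer B, take wedge from B; A=[urn,apple,ingot] B=[fin,knob,iron,beam] C=[mast,wedge]

Answer: B wedge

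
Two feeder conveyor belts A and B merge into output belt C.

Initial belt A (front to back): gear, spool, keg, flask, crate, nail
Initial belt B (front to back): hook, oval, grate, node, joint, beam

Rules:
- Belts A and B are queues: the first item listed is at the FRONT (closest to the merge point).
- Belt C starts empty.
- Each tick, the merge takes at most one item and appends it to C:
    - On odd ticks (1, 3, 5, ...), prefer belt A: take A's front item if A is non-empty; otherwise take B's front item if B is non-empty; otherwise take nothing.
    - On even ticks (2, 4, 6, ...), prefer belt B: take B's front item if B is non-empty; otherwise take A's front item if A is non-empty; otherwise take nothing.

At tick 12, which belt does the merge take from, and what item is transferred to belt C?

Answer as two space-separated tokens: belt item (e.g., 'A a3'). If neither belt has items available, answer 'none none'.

Answer: B beam

Derivation:
Tick 1: prefer A, take gear from A; A=[spool,keg,flask,crate,nail] B=[hook,oval,grate,node,joint,beam] C=[gear]
Tick 2: prefer B, take hook from B; A=[spool,keg,flask,crate,nail] B=[oval,grate,node,joint,beam] C=[gear,hook]
Tick 3: prefer A, take spool from A; A=[keg,flask,crate,nail] B=[oval,grate,node,joint,beam] C=[gear,hook,spool]
Tick 4: prefer B, take oval from B; A=[keg,flask,crate,nail] B=[grate,node,joint,beam] C=[gear,hook,spool,oval]
Tick 5: prefer A, take keg from A; A=[flask,crate,nail] B=[grate,node,joint,beam] C=[gear,hook,spool,oval,keg]
Tick 6: prefer B, take grate from B; A=[flask,crate,nail] B=[node,joint,beam] C=[gear,hook,spool,oval,keg,grate]
Tick 7: prefer A, take flask from A; A=[crate,nail] B=[node,joint,beam] C=[gear,hook,spool,oval,keg,grate,flask]
Tick 8: prefer B, take node from B; A=[crate,nail] B=[joint,beam] C=[gear,hook,spool,oval,keg,grate,flask,node]
Tick 9: prefer A, take crate from A; A=[nail] B=[joint,beam] C=[gear,hook,spool,oval,keg,grate,flask,node,crate]
Tick 10: prefer B, take joint from B; A=[nail] B=[beam] C=[gear,hook,spool,oval,keg,grate,flask,node,crate,joint]
Tick 11: prefer A, take nail from A; A=[-] B=[beam] C=[gear,hook,spool,oval,keg,grate,flask,node,crate,joint,nail]
Tick 12: prefer B, take beam from B; A=[-] B=[-] C=[gear,hook,spool,oval,keg,grate,flask,node,crate,joint,nail,beam]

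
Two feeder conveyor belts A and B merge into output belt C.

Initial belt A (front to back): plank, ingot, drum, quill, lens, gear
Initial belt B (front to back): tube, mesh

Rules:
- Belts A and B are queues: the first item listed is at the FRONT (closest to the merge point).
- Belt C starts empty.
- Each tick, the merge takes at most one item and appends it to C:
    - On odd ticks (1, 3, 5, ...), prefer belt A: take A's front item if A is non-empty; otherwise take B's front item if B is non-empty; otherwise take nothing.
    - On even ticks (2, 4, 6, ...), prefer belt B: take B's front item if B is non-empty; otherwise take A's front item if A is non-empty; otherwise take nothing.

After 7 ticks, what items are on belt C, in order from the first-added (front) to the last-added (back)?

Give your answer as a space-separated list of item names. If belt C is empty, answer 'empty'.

Tick 1: prefer A, take plank from A; A=[ingot,drum,quill,lens,gear] B=[tube,mesh] C=[plank]
Tick 2: prefer B, take tube from B; A=[ingot,drum,quill,lens,gear] B=[mesh] C=[plank,tube]
Tick 3: prefer A, take ingot from A; A=[drum,quill,lens,gear] B=[mesh] C=[plank,tube,ingot]
Tick 4: prefer B, take mesh from B; A=[drum,quill,lens,gear] B=[-] C=[plank,tube,ingot,mesh]
Tick 5: prefer A, take drum from A; A=[quill,lens,gear] B=[-] C=[plank,tube,ingot,mesh,drum]
Tick 6: prefer B, take quill from A; A=[lens,gear] B=[-] C=[plank,tube,ingot,mesh,drum,quill]
Tick 7: prefer A, take lens from A; A=[gear] B=[-] C=[plank,tube,ingot,mesh,drum,quill,lens]

Answer: plank tube ingot mesh drum quill lens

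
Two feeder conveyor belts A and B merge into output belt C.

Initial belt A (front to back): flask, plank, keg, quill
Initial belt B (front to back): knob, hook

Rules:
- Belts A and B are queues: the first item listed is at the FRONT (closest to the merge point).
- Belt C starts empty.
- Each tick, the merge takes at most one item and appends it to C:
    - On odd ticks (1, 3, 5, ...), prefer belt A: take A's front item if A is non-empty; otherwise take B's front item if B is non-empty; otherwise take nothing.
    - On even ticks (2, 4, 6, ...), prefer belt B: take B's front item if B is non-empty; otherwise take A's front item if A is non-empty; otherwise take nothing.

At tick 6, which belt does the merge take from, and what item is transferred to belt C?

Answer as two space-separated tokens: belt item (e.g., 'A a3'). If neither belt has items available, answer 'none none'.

Answer: A quill

Derivation:
Tick 1: prefer A, take flask from A; A=[plank,keg,quill] B=[knob,hook] C=[flask]
Tick 2: prefer B, take knob from B; A=[plank,keg,quill] B=[hook] C=[flask,knob]
Tick 3: prefer A, take plank from A; A=[keg,quill] B=[hook] C=[flask,knob,plank]
Tick 4: prefer B, take hook from B; A=[keg,quill] B=[-] C=[flask,knob,plank,hook]
Tick 5: prefer A, take keg from A; A=[quill] B=[-] C=[flask,knob,plank,hook,keg]
Tick 6: prefer B, take quill from A; A=[-] B=[-] C=[flask,knob,plank,hook,keg,quill]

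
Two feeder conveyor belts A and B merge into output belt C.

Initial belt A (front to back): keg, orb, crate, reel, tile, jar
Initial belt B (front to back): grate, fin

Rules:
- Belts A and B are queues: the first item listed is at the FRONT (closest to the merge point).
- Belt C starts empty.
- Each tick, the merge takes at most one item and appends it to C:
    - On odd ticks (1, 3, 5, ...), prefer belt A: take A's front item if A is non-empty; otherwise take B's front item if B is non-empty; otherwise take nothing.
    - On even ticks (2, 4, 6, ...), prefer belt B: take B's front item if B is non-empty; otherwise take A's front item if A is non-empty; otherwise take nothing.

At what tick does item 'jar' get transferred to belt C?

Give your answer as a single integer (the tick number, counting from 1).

Tick 1: prefer A, take keg from A; A=[orb,crate,reel,tile,jar] B=[grate,fin] C=[keg]
Tick 2: prefer B, take grate from B; A=[orb,crate,reel,tile,jar] B=[fin] C=[keg,grate]
Tick 3: prefer A, take orb from A; A=[crate,reel,tile,jar] B=[fin] C=[keg,grate,orb]
Tick 4: prefer B, take fin from B; A=[crate,reel,tile,jar] B=[-] C=[keg,grate,orb,fin]
Tick 5: prefer A, take crate from A; A=[reel,tile,jar] B=[-] C=[keg,grate,orb,fin,crate]
Tick 6: prefer B, take reel from A; A=[tile,jar] B=[-] C=[keg,grate,orb,fin,crate,reel]
Tick 7: prefer A, take tile from A; A=[jar] B=[-] C=[keg,grate,orb,fin,crate,reel,tile]
Tick 8: prefer B, take jar from A; A=[-] B=[-] C=[keg,grate,orb,fin,crate,reel,tile,jar]

Answer: 8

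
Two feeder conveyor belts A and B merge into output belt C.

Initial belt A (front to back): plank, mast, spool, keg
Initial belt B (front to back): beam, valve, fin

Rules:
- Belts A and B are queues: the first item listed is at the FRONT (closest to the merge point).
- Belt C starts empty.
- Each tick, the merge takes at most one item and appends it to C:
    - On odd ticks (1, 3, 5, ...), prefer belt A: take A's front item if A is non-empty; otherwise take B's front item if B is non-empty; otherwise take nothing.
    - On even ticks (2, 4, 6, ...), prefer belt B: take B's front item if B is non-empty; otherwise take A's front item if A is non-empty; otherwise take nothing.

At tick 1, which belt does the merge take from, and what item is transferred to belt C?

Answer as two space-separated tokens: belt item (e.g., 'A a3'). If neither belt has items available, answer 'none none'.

Answer: A plank

Derivation:
Tick 1: prefer A, take plank from A; A=[mast,spool,keg] B=[beam,valve,fin] C=[plank]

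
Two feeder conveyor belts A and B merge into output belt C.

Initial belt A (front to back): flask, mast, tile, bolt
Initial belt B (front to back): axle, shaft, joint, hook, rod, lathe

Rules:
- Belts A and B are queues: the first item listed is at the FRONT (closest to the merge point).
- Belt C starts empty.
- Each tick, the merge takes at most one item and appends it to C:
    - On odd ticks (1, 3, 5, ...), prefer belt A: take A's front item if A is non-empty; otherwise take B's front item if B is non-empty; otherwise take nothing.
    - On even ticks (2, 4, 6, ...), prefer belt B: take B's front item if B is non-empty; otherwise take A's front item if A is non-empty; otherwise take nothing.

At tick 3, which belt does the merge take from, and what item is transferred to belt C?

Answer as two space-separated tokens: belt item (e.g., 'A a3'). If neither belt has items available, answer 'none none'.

Tick 1: prefer A, take flask from A; A=[mast,tile,bolt] B=[axle,shaft,joint,hook,rod,lathe] C=[flask]
Tick 2: prefer B, take axle from B; A=[mast,tile,bolt] B=[shaft,joint,hook,rod,lathe] C=[flask,axle]
Tick 3: prefer A, take mast from A; A=[tile,bolt] B=[shaft,joint,hook,rod,lathe] C=[flask,axle,mast]

Answer: A mast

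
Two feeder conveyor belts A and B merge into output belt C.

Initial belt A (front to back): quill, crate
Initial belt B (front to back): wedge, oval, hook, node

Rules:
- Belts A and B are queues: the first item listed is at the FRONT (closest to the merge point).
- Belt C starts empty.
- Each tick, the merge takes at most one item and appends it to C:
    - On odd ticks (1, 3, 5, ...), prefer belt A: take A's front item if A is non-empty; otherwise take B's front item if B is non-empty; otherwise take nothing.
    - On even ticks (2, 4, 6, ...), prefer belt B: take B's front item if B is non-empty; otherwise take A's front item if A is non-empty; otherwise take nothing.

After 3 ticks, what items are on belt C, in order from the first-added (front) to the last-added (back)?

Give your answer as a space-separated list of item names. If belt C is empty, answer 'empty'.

Tick 1: prefer A, take quill from A; A=[crate] B=[wedge,oval,hook,node] C=[quill]
Tick 2: prefer B, take wedge from B; A=[crate] B=[oval,hook,node] C=[quill,wedge]
Tick 3: prefer A, take crate from A; A=[-] B=[oval,hook,node] C=[quill,wedge,crate]

Answer: quill wedge crate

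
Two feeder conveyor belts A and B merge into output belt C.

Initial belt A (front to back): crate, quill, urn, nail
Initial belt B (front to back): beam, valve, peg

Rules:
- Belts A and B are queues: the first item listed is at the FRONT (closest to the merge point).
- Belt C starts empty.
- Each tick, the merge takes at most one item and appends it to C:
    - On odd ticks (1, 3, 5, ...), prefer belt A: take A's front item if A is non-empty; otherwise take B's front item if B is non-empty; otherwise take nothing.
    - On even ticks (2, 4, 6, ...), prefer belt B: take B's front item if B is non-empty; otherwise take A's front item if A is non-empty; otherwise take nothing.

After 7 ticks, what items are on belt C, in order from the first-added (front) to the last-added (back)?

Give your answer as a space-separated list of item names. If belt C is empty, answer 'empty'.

Tick 1: prefer A, take crate from A; A=[quill,urn,nail] B=[beam,valve,peg] C=[crate]
Tick 2: prefer B, take beam from B; A=[quill,urn,nail] B=[valve,peg] C=[crate,beam]
Tick 3: prefer A, take quill from A; A=[urn,nail] B=[valve,peg] C=[crate,beam,quill]
Tick 4: prefer B, take valve from B; A=[urn,nail] B=[peg] C=[crate,beam,quill,valve]
Tick 5: prefer A, take urn from A; A=[nail] B=[peg] C=[crate,beam,quill,valve,urn]
Tick 6: prefer B, take peg from B; A=[nail] B=[-] C=[crate,beam,quill,valve,urn,peg]
Tick 7: prefer A, take nail from A; A=[-] B=[-] C=[crate,beam,quill,valve,urn,peg,nail]

Answer: crate beam quill valve urn peg nail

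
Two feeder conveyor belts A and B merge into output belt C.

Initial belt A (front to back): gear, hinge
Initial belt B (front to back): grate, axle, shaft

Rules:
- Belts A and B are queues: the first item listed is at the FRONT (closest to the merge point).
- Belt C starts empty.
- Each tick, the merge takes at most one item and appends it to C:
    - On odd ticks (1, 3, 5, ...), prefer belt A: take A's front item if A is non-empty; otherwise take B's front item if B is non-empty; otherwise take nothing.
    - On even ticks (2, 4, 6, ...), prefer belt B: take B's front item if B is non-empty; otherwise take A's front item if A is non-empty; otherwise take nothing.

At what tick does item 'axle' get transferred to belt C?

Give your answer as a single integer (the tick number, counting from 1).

Answer: 4

Derivation:
Tick 1: prefer A, take gear from A; A=[hinge] B=[grate,axle,shaft] C=[gear]
Tick 2: prefer B, take grate from B; A=[hinge] B=[axle,shaft] C=[gear,grate]
Tick 3: prefer A, take hinge from A; A=[-] B=[axle,shaft] C=[gear,grate,hinge]
Tick 4: prefer B, take axle from B; A=[-] B=[shaft] C=[gear,grate,hinge,axle]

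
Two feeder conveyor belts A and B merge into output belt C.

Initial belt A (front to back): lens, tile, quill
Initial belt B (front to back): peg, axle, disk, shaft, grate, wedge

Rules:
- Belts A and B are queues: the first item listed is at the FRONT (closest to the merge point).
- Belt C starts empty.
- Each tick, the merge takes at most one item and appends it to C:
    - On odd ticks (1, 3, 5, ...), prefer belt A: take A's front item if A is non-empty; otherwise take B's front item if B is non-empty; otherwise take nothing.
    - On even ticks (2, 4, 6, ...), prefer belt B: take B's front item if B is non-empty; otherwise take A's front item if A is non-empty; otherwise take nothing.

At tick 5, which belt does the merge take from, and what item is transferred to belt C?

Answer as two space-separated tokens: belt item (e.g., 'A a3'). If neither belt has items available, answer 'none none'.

Answer: A quill

Derivation:
Tick 1: prefer A, take lens from A; A=[tile,quill] B=[peg,axle,disk,shaft,grate,wedge] C=[lens]
Tick 2: prefer B, take peg from B; A=[tile,quill] B=[axle,disk,shaft,grate,wedge] C=[lens,peg]
Tick 3: prefer A, take tile from A; A=[quill] B=[axle,disk,shaft,grate,wedge] C=[lens,peg,tile]
Tick 4: prefer B, take axle from B; A=[quill] B=[disk,shaft,grate,wedge] C=[lens,peg,tile,axle]
Tick 5: prefer A, take quill from A; A=[-] B=[disk,shaft,grate,wedge] C=[lens,peg,tile,axle,quill]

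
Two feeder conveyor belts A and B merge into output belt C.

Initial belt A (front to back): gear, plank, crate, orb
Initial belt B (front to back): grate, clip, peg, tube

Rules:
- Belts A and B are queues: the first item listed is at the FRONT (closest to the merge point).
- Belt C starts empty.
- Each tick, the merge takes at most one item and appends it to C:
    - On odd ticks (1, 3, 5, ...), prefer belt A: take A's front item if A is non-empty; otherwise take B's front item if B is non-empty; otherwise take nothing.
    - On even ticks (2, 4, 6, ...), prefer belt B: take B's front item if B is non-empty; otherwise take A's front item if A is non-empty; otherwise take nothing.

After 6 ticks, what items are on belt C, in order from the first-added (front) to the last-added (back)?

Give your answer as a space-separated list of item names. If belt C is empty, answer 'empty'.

Answer: gear grate plank clip crate peg

Derivation:
Tick 1: prefer A, take gear from A; A=[plank,crate,orb] B=[grate,clip,peg,tube] C=[gear]
Tick 2: prefer B, take grate from B; A=[plank,crate,orb] B=[clip,peg,tube] C=[gear,grate]
Tick 3: prefer A, take plank from A; A=[crate,orb] B=[clip,peg,tube] C=[gear,grate,plank]
Tick 4: prefer B, take clip from B; A=[crate,orb] B=[peg,tube] C=[gear,grate,plank,clip]
Tick 5: prefer A, take crate from A; A=[orb] B=[peg,tube] C=[gear,grate,plank,clip,crate]
Tick 6: prefer B, take peg from B; A=[orb] B=[tube] C=[gear,grate,plank,clip,crate,peg]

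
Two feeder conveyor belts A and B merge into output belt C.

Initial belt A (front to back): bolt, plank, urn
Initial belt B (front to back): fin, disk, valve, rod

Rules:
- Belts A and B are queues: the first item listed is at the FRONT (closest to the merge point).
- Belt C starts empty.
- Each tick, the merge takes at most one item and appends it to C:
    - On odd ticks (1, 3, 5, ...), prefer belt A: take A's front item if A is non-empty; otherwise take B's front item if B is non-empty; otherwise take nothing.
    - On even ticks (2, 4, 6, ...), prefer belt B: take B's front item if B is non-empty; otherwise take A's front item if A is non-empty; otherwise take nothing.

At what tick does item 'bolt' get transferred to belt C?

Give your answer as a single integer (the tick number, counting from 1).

Answer: 1

Derivation:
Tick 1: prefer A, take bolt from A; A=[plank,urn] B=[fin,disk,valve,rod] C=[bolt]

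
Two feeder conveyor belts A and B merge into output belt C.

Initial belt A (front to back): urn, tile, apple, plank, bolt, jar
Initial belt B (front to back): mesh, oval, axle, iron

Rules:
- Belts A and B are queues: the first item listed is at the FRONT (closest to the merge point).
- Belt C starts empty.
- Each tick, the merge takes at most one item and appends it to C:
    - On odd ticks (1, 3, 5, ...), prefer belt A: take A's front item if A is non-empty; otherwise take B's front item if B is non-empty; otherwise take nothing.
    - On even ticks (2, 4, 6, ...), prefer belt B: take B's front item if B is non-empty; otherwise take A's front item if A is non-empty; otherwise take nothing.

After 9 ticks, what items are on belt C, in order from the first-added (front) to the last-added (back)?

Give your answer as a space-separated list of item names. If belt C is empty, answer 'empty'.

Answer: urn mesh tile oval apple axle plank iron bolt

Derivation:
Tick 1: prefer A, take urn from A; A=[tile,apple,plank,bolt,jar] B=[mesh,oval,axle,iron] C=[urn]
Tick 2: prefer B, take mesh from B; A=[tile,apple,plank,bolt,jar] B=[oval,axle,iron] C=[urn,mesh]
Tick 3: prefer A, take tile from A; A=[apple,plank,bolt,jar] B=[oval,axle,iron] C=[urn,mesh,tile]
Tick 4: prefer B, take oval from B; A=[apple,plank,bolt,jar] B=[axle,iron] C=[urn,mesh,tile,oval]
Tick 5: prefer A, take apple from A; A=[plank,bolt,jar] B=[axle,iron] C=[urn,mesh,tile,oval,apple]
Tick 6: prefer B, take axle from B; A=[plank,bolt,jar] B=[iron] C=[urn,mesh,tile,oval,apple,axle]
Tick 7: prefer A, take plank from A; A=[bolt,jar] B=[iron] C=[urn,mesh,tile,oval,apple,axle,plank]
Tick 8: prefer B, take iron from B; A=[bolt,jar] B=[-] C=[urn,mesh,tile,oval,apple,axle,plank,iron]
Tick 9: prefer A, take bolt from A; A=[jar] B=[-] C=[urn,mesh,tile,oval,apple,axle,plank,iron,bolt]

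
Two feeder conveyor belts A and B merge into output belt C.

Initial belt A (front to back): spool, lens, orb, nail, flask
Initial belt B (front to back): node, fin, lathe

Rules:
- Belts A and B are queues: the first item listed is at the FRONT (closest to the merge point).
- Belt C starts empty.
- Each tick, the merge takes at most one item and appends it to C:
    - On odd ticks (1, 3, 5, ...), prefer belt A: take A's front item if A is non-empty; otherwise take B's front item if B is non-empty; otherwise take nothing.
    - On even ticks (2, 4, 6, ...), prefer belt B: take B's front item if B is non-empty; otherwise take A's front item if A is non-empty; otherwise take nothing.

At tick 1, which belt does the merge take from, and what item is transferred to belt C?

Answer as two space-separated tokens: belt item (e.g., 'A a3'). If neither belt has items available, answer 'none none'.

Answer: A spool

Derivation:
Tick 1: prefer A, take spool from A; A=[lens,orb,nail,flask] B=[node,fin,lathe] C=[spool]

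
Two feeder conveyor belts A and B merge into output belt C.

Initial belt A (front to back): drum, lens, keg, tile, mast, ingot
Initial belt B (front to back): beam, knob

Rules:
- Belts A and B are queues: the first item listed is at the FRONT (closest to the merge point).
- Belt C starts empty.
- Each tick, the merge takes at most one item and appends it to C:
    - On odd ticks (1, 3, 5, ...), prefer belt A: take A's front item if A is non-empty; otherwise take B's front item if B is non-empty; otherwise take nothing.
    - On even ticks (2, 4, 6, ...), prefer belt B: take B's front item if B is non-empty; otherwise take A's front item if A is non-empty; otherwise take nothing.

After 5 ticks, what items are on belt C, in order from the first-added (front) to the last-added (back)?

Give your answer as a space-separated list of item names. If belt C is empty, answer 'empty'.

Answer: drum beam lens knob keg

Derivation:
Tick 1: prefer A, take drum from A; A=[lens,keg,tile,mast,ingot] B=[beam,knob] C=[drum]
Tick 2: prefer B, take beam from B; A=[lens,keg,tile,mast,ingot] B=[knob] C=[drum,beam]
Tick 3: prefer A, take lens from A; A=[keg,tile,mast,ingot] B=[knob] C=[drum,beam,lens]
Tick 4: prefer B, take knob from B; A=[keg,tile,mast,ingot] B=[-] C=[drum,beam,lens,knob]
Tick 5: prefer A, take keg from A; A=[tile,mast,ingot] B=[-] C=[drum,beam,lens,knob,keg]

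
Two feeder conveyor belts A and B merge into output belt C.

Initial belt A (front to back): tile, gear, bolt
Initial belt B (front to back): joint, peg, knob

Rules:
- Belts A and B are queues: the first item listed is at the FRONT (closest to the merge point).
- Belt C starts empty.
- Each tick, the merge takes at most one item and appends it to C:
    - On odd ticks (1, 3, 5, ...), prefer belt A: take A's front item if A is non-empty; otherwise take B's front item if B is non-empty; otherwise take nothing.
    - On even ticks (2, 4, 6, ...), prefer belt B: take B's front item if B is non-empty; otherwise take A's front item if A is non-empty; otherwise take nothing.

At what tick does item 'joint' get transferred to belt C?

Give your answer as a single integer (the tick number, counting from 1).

Tick 1: prefer A, take tile from A; A=[gear,bolt] B=[joint,peg,knob] C=[tile]
Tick 2: prefer B, take joint from B; A=[gear,bolt] B=[peg,knob] C=[tile,joint]

Answer: 2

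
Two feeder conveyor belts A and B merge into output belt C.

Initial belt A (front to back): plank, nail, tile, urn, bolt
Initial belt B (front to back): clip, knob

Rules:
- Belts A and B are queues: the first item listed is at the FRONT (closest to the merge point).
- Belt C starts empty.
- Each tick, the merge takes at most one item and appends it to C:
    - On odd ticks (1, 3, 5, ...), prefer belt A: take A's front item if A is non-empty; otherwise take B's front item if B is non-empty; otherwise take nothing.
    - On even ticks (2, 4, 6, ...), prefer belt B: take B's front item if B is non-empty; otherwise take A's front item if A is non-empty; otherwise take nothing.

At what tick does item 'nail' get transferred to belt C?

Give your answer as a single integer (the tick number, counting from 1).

Answer: 3

Derivation:
Tick 1: prefer A, take plank from A; A=[nail,tile,urn,bolt] B=[clip,knob] C=[plank]
Tick 2: prefer B, take clip from B; A=[nail,tile,urn,bolt] B=[knob] C=[plank,clip]
Tick 3: prefer A, take nail from A; A=[tile,urn,bolt] B=[knob] C=[plank,clip,nail]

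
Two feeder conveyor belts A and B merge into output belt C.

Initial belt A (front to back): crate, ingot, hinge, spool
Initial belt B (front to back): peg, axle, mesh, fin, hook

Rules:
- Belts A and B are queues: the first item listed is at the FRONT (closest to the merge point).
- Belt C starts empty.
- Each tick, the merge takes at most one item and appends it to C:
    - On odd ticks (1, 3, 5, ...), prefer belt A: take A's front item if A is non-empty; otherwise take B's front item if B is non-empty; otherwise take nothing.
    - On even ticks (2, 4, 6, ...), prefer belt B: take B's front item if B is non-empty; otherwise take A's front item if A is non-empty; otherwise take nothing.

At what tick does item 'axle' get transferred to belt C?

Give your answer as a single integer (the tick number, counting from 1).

Answer: 4

Derivation:
Tick 1: prefer A, take crate from A; A=[ingot,hinge,spool] B=[peg,axle,mesh,fin,hook] C=[crate]
Tick 2: prefer B, take peg from B; A=[ingot,hinge,spool] B=[axle,mesh,fin,hook] C=[crate,peg]
Tick 3: prefer A, take ingot from A; A=[hinge,spool] B=[axle,mesh,fin,hook] C=[crate,peg,ingot]
Tick 4: prefer B, take axle from B; A=[hinge,spool] B=[mesh,fin,hook] C=[crate,peg,ingot,axle]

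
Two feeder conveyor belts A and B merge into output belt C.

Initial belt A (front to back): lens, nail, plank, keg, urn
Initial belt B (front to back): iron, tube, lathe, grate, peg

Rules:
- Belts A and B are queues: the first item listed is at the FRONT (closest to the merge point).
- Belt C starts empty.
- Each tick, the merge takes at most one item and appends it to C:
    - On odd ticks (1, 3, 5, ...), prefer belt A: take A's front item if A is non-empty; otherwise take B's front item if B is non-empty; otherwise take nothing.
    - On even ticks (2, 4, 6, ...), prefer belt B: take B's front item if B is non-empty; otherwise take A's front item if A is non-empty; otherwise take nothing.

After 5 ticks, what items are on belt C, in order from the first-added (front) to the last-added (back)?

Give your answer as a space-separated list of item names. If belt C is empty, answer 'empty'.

Tick 1: prefer A, take lens from A; A=[nail,plank,keg,urn] B=[iron,tube,lathe,grate,peg] C=[lens]
Tick 2: prefer B, take iron from B; A=[nail,plank,keg,urn] B=[tube,lathe,grate,peg] C=[lens,iron]
Tick 3: prefer A, take nail from A; A=[plank,keg,urn] B=[tube,lathe,grate,peg] C=[lens,iron,nail]
Tick 4: prefer B, take tube from B; A=[plank,keg,urn] B=[lathe,grate,peg] C=[lens,iron,nail,tube]
Tick 5: prefer A, take plank from A; A=[keg,urn] B=[lathe,grate,peg] C=[lens,iron,nail,tube,plank]

Answer: lens iron nail tube plank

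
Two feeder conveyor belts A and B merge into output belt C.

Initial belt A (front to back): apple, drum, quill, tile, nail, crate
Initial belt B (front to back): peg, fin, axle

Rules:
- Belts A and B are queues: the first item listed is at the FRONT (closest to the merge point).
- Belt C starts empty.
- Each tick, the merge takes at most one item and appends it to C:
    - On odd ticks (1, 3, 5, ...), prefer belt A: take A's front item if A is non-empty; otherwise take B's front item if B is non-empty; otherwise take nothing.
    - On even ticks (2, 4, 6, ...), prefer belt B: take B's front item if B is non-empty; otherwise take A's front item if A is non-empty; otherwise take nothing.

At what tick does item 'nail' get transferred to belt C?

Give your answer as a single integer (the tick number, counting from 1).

Answer: 8

Derivation:
Tick 1: prefer A, take apple from A; A=[drum,quill,tile,nail,crate] B=[peg,fin,axle] C=[apple]
Tick 2: prefer B, take peg from B; A=[drum,quill,tile,nail,crate] B=[fin,axle] C=[apple,peg]
Tick 3: prefer A, take drum from A; A=[quill,tile,nail,crate] B=[fin,axle] C=[apple,peg,drum]
Tick 4: prefer B, take fin from B; A=[quill,tile,nail,crate] B=[axle] C=[apple,peg,drum,fin]
Tick 5: prefer A, take quill from A; A=[tile,nail,crate] B=[axle] C=[apple,peg,drum,fin,quill]
Tick 6: prefer B, take axle from B; A=[tile,nail,crate] B=[-] C=[apple,peg,drum,fin,quill,axle]
Tick 7: prefer A, take tile from A; A=[nail,crate] B=[-] C=[apple,peg,drum,fin,quill,axle,tile]
Tick 8: prefer B, take nail from A; A=[crate] B=[-] C=[apple,peg,drum,fin,quill,axle,tile,nail]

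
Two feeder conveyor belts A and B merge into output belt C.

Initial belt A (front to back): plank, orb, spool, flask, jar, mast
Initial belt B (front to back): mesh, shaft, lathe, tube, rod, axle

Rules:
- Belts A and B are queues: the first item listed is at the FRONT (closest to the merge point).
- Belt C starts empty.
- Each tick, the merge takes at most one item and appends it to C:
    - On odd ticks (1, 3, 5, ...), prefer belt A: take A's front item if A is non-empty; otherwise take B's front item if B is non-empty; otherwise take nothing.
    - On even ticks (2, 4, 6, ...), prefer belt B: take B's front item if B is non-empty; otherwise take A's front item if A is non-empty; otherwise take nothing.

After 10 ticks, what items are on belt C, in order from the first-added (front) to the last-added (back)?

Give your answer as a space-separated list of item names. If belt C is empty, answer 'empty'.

Tick 1: prefer A, take plank from A; A=[orb,spool,flask,jar,mast] B=[mesh,shaft,lathe,tube,rod,axle] C=[plank]
Tick 2: prefer B, take mesh from B; A=[orb,spool,flask,jar,mast] B=[shaft,lathe,tube,rod,axle] C=[plank,mesh]
Tick 3: prefer A, take orb from A; A=[spool,flask,jar,mast] B=[shaft,lathe,tube,rod,axle] C=[plank,mesh,orb]
Tick 4: prefer B, take shaft from B; A=[spool,flask,jar,mast] B=[lathe,tube,rod,axle] C=[plank,mesh,orb,shaft]
Tick 5: prefer A, take spool from A; A=[flask,jar,mast] B=[lathe,tube,rod,axle] C=[plank,mesh,orb,shaft,spool]
Tick 6: prefer B, take lathe from B; A=[flask,jar,mast] B=[tube,rod,axle] C=[plank,mesh,orb,shaft,spool,lathe]
Tick 7: prefer A, take flask from A; A=[jar,mast] B=[tube,rod,axle] C=[plank,mesh,orb,shaft,spool,lathe,flask]
Tick 8: prefer B, take tube from B; A=[jar,mast] B=[rod,axle] C=[plank,mesh,orb,shaft,spool,lathe,flask,tube]
Tick 9: prefer A, take jar from A; A=[mast] B=[rod,axle] C=[plank,mesh,orb,shaft,spool,lathe,flask,tube,jar]
Tick 10: prefer B, take rod from B; A=[mast] B=[axle] C=[plank,mesh,orb,shaft,spool,lathe,flask,tube,jar,rod]

Answer: plank mesh orb shaft spool lathe flask tube jar rod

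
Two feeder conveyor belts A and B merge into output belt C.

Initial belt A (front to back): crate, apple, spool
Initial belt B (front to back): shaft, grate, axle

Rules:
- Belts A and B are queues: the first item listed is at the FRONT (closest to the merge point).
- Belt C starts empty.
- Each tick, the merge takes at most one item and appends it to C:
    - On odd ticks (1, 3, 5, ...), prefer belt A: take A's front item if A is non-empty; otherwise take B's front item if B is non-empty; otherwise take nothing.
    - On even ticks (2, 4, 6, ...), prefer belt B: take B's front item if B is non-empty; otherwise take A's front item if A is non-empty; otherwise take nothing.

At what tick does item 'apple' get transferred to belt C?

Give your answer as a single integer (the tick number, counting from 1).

Tick 1: prefer A, take crate from A; A=[apple,spool] B=[shaft,grate,axle] C=[crate]
Tick 2: prefer B, take shaft from B; A=[apple,spool] B=[grate,axle] C=[crate,shaft]
Tick 3: prefer A, take apple from A; A=[spool] B=[grate,axle] C=[crate,shaft,apple]

Answer: 3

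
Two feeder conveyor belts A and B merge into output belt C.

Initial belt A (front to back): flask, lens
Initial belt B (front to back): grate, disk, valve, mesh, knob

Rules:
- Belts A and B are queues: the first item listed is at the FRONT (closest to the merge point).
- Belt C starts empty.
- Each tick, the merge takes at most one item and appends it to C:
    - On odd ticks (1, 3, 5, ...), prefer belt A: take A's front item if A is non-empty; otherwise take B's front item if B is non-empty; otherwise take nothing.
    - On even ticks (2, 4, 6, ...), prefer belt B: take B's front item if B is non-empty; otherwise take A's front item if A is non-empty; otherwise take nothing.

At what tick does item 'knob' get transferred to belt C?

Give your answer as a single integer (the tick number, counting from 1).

Answer: 7

Derivation:
Tick 1: prefer A, take flask from A; A=[lens] B=[grate,disk,valve,mesh,knob] C=[flask]
Tick 2: prefer B, take grate from B; A=[lens] B=[disk,valve,mesh,knob] C=[flask,grate]
Tick 3: prefer A, take lens from A; A=[-] B=[disk,valve,mesh,knob] C=[flask,grate,lens]
Tick 4: prefer B, take disk from B; A=[-] B=[valve,mesh,knob] C=[flask,grate,lens,disk]
Tick 5: prefer A, take valve from B; A=[-] B=[mesh,knob] C=[flask,grate,lens,disk,valve]
Tick 6: prefer B, take mesh from B; A=[-] B=[knob] C=[flask,grate,lens,disk,valve,mesh]
Tick 7: prefer A, take knob from B; A=[-] B=[-] C=[flask,grate,lens,disk,valve,mesh,knob]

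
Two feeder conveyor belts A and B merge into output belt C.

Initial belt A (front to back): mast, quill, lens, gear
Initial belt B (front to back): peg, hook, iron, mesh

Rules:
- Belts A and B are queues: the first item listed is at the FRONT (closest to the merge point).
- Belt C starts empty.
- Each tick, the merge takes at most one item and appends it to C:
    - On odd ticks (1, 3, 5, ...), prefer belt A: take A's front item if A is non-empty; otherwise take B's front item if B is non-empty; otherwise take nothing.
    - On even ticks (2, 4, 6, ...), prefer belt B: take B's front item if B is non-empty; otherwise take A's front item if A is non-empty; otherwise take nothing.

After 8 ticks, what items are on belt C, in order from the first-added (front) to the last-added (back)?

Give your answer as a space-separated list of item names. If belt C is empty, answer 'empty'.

Answer: mast peg quill hook lens iron gear mesh

Derivation:
Tick 1: prefer A, take mast from A; A=[quill,lens,gear] B=[peg,hook,iron,mesh] C=[mast]
Tick 2: prefer B, take peg from B; A=[quill,lens,gear] B=[hook,iron,mesh] C=[mast,peg]
Tick 3: prefer A, take quill from A; A=[lens,gear] B=[hook,iron,mesh] C=[mast,peg,quill]
Tick 4: prefer B, take hook from B; A=[lens,gear] B=[iron,mesh] C=[mast,peg,quill,hook]
Tick 5: prefer A, take lens from A; A=[gear] B=[iron,mesh] C=[mast,peg,quill,hook,lens]
Tick 6: prefer B, take iron from B; A=[gear] B=[mesh] C=[mast,peg,quill,hook,lens,iron]
Tick 7: prefer A, take gear from A; A=[-] B=[mesh] C=[mast,peg,quill,hook,lens,iron,gear]
Tick 8: prefer B, take mesh from B; A=[-] B=[-] C=[mast,peg,quill,hook,lens,iron,gear,mesh]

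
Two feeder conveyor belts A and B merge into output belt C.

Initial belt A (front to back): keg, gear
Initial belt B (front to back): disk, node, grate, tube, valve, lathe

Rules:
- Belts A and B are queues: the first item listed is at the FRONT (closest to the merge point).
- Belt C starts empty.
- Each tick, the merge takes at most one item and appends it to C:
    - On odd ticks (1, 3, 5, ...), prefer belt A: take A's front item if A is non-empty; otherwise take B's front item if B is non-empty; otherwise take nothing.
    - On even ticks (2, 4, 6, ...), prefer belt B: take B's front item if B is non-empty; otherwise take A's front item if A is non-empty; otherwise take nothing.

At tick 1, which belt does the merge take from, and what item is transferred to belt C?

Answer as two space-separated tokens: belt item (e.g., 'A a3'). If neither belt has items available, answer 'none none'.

Answer: A keg

Derivation:
Tick 1: prefer A, take keg from A; A=[gear] B=[disk,node,grate,tube,valve,lathe] C=[keg]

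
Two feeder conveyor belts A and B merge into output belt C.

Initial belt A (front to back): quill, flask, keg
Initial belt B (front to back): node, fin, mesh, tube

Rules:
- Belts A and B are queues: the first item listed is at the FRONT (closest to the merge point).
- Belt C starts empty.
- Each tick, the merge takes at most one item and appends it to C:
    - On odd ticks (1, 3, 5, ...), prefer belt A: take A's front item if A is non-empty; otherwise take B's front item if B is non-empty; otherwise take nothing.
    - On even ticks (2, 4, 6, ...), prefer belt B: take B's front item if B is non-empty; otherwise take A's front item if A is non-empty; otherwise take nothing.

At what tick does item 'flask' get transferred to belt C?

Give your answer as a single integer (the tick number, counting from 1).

Tick 1: prefer A, take quill from A; A=[flask,keg] B=[node,fin,mesh,tube] C=[quill]
Tick 2: prefer B, take node from B; A=[flask,keg] B=[fin,mesh,tube] C=[quill,node]
Tick 3: prefer A, take flask from A; A=[keg] B=[fin,mesh,tube] C=[quill,node,flask]

Answer: 3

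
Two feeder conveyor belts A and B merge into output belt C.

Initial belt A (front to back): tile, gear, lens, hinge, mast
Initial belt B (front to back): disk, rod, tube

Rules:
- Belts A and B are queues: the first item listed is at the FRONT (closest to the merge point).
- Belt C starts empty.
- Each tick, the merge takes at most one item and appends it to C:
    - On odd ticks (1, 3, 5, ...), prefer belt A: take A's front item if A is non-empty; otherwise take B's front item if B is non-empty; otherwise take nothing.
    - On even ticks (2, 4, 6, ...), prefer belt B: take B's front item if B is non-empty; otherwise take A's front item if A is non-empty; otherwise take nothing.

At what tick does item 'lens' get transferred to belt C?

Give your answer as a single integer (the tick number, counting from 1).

Answer: 5

Derivation:
Tick 1: prefer A, take tile from A; A=[gear,lens,hinge,mast] B=[disk,rod,tube] C=[tile]
Tick 2: prefer B, take disk from B; A=[gear,lens,hinge,mast] B=[rod,tube] C=[tile,disk]
Tick 3: prefer A, take gear from A; A=[lens,hinge,mast] B=[rod,tube] C=[tile,disk,gear]
Tick 4: prefer B, take rod from B; A=[lens,hinge,mast] B=[tube] C=[tile,disk,gear,rod]
Tick 5: prefer A, take lens from A; A=[hinge,mast] B=[tube] C=[tile,disk,gear,rod,lens]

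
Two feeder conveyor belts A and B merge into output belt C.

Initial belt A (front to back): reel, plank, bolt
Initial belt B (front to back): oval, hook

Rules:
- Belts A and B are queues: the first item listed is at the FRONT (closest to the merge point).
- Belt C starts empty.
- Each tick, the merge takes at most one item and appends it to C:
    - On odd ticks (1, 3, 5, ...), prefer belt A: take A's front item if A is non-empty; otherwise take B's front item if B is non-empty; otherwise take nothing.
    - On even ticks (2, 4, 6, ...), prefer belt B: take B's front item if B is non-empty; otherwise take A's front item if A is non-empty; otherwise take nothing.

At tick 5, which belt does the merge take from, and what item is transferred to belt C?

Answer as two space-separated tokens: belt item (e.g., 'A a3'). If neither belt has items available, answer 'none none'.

Answer: A bolt

Derivation:
Tick 1: prefer A, take reel from A; A=[plank,bolt] B=[oval,hook] C=[reel]
Tick 2: prefer B, take oval from B; A=[plank,bolt] B=[hook] C=[reel,oval]
Tick 3: prefer A, take plank from A; A=[bolt] B=[hook] C=[reel,oval,plank]
Tick 4: prefer B, take hook from B; A=[bolt] B=[-] C=[reel,oval,plank,hook]
Tick 5: prefer A, take bolt from A; A=[-] B=[-] C=[reel,oval,plank,hook,bolt]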